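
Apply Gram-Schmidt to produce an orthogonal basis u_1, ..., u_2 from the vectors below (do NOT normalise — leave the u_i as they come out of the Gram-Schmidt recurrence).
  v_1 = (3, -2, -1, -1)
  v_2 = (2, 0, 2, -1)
Orthogonal basis:
  u_1 = (3, -2, -1, -1)
  u_2 = (1, 2/3, 7/3, -2/3)

Apply the Gram-Schmidt recurrence
  u_1 = v_1
  u_i = v_i − Σ_{j<i} ((v_i · u_j) / (u_j · u_j)) · u_j.

Step by step this gives:
  u_1 = (3, -2, -1, -1)
  u_2 = (1, 2/3, 7/3, -2/3)

Orthogonality check:
  u_2 · u_1 = 0 (should be 0)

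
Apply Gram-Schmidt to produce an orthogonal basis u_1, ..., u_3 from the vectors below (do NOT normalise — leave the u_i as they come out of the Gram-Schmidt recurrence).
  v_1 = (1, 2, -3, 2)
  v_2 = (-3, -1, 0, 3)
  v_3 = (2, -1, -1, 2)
Orthogonal basis:
  u_1 = (1, 2, -3, 2)
  u_2 = (-55/18, -10/9, 1/6, 26/9)
  u_3 = (53/31, -54/31, 5/31, 35/31)

Apply the Gram-Schmidt recurrence
  u_1 = v_1
  u_i = v_i − Σ_{j<i} ((v_i · u_j) / (u_j · u_j)) · u_j.

Step by step this gives:
  u_1 = (1, 2, -3, 2)
  u_2 = (-55/18, -10/9, 1/6, 26/9)
  u_3 = (53/31, -54/31, 5/31, 35/31)

Orthogonality check:
  u_2 · u_1 = 0 (should be 0)
  u_3 · u_1 = 0 (should be 0)
  u_3 · u_2 = 0 (should be 0)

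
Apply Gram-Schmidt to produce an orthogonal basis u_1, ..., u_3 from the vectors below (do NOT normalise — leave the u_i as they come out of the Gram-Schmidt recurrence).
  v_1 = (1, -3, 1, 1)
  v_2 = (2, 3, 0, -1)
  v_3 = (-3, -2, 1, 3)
Orthogonal basis:
  u_1 = (1, -3, 1, 1)
  u_2 = (8/3, 1, 2/3, -1/3)
  u_3 = (-21/52, 49/52, 63/52, 105/52)

Apply the Gram-Schmidt recurrence
  u_1 = v_1
  u_i = v_i − Σ_{j<i} ((v_i · u_j) / (u_j · u_j)) · u_j.

Step by step this gives:
  u_1 = (1, -3, 1, 1)
  u_2 = (8/3, 1, 2/3, -1/3)
  u_3 = (-21/52, 49/52, 63/52, 105/52)

Orthogonality check:
  u_2 · u_1 = 0 (should be 0)
  u_3 · u_1 = 0 (should be 0)
  u_3 · u_2 = 0 (should be 0)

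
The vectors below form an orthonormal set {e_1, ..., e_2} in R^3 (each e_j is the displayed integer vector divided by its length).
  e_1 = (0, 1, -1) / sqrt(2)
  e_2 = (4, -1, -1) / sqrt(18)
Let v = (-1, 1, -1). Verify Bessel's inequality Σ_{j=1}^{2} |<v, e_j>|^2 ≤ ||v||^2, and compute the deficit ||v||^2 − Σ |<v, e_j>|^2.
Σ |<v, e_j>|^2 = 26/9; ||v||^2 = 3; deficit = 1/9

Write each e_j = u_j / sqrt(<u_j, u_j>) where u_j is the displayed integer vector. Then <v, e_j> = <v, u_j> / sqrt(<u_j, u_j>), so |<v, e_j>|^2 = <v, u_j>^2 / <u_j, u_j>.
Coefficients: <v, e_1> = 2/sqrt(2), <v, e_2> = -4/sqrt(18).
Square and sum: Σ |<v, e_j>|^2 = 26/9.
Compute ||v||^2 = v·v = 3.
Deficit = 3 − 26/9 = 1/9 ≥ 0, confirming Bessel's inequality. (The deficit equals ||v − Σ <v,e_j> e_j||^2, the squared distance from v to span{e_j}.)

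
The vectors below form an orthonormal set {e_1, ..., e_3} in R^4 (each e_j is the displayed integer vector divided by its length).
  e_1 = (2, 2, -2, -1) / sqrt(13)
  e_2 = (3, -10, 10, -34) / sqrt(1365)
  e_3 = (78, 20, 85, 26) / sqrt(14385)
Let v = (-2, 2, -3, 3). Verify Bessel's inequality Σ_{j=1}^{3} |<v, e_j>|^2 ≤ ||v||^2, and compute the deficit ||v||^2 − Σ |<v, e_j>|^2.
Σ |<v, e_j>|^2 = 3418/137; ||v||^2 = 26; deficit = 144/137

Write each e_j = u_j / sqrt(<u_j, u_j>) where u_j is the displayed integer vector. Then <v, e_j> = <v, u_j> / sqrt(<u_j, u_j>), so |<v, e_j>|^2 = <v, u_j>^2 / <u_j, u_j>.
Coefficients: <v, e_1> = 3/sqrt(13), <v, e_2> = -158/sqrt(1365), <v, e_3> = -293/sqrt(14385).
Square and sum: Σ |<v, e_j>|^2 = 3418/137.
Compute ||v||^2 = v·v = 26.
Deficit = 26 − 3418/137 = 144/137 ≥ 0, confirming Bessel's inequality. (The deficit equals ||v − Σ <v,e_j> e_j||^2, the squared distance from v to span{e_j}.)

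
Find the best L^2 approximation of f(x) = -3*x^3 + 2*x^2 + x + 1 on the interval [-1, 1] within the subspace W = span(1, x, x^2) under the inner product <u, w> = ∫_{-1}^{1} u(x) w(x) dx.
g(x) = 2*x^2 - 4*x/5 + 1

The best approximation g ∈ W is the orthogonal projection of f onto W. Writing g = a_0 + a_1 x + a_2 x^2, the coefficients solve the normal equations G · a = b where
  G_{ij} = <φ_i, φ_j> and b_i = <f, φ_i>, with φ_0 = 1, φ_1 = x, φ_2 = x^2.
G =
  [2, 0, 2/3]
  [0, 2/3, 0]
  [2/3, 0, 2/5],
b = (10/3, -8/15, 22/15).
Solving gives a_0 = 1, a_1 = -4/5, a_2 = 2, so
  g(x) = 2*x^2 - 4*x/5 + 1.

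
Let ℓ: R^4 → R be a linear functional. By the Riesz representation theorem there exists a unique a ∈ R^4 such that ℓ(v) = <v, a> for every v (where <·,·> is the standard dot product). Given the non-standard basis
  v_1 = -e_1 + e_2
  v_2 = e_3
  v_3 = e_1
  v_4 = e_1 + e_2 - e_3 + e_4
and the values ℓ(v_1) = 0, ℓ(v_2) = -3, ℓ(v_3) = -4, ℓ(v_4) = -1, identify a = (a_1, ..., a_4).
a = (-4, -4, -3, 4)

Write a = (a_1, ..., a_4) in the standard basis. For each basis vector v_i, ℓ(v_i) = <v_i, a> is a linear equation in the a_j's. Collect the n equations into a matrix system V a = ℓ, where row i of V is v_i (expressed in the standard basis). Since V is invertible (lower-triangular with 1s on the diagonal, up to permutation), solve by back-substitution:
  V =
[[-1, 1, 0, 0],
 [0, 0, 1, 0],
 [1, 0, 0, 0],
 [1, 1, -1, 1]]
  V a = (0, -3, -4, -1)
Solving gives a = (-4, -4, -3, 4).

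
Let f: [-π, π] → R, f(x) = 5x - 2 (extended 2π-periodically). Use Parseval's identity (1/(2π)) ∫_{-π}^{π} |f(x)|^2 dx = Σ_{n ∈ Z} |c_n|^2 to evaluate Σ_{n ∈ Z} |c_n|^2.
Σ |c_n|^2 = 25π^2/3 + 4

Expand and integrate term by term over [-π, π]:
  ∫ (5x)^2 dx = 25·(2π^3/3); ∫ 2·5·(-2)·x dx = 0 (odd integrand); ∫ (-2)^2 dx = 4·2π.
So (1/(2π)) ∫_{-π}^{π} (5x - 2)^2 dx = 25π^2/3 + 4 = 25π^2/3 + 4.
Parseval ⇒ Σ |c_n|^2 = 25π^2/3 + 4.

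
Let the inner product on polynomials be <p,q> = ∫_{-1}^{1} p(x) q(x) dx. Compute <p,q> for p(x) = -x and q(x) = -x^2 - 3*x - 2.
<p,q> = 2

Expand the product: p(x)·q(x) = x^3 + 3*x^2 + 2*x.
∫_{-1}^{1} of each monomial x^k gives [2/(k+1) if k even, 0 if k odd]. Integrating term-by-term (or equivalently evaluating the antiderivative F(x) = x^4/4 + x^3 + x^2 at the endpoints):
  F(1) − F(−1) = 9/4 − (1/4) = 2.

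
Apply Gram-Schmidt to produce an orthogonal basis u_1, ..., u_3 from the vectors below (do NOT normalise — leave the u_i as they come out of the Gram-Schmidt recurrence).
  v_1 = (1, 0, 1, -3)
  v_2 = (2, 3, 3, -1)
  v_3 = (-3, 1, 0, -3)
Orthogonal basis:
  u_1 = (1, 0, 1, -3)
  u_2 = (14/11, 3, 25/11, 13/11)
  u_3 = (-29/9, 37/21, 2/63, -67/63)

Apply the Gram-Schmidt recurrence
  u_1 = v_1
  u_i = v_i − Σ_{j<i} ((v_i · u_j) / (u_j · u_j)) · u_j.

Step by step this gives:
  u_1 = (1, 0, 1, -3)
  u_2 = (14/11, 3, 25/11, 13/11)
  u_3 = (-29/9, 37/21, 2/63, -67/63)

Orthogonality check:
  u_2 · u_1 = 0 (should be 0)
  u_3 · u_1 = 0 (should be 0)
  u_3 · u_2 = 0 (should be 0)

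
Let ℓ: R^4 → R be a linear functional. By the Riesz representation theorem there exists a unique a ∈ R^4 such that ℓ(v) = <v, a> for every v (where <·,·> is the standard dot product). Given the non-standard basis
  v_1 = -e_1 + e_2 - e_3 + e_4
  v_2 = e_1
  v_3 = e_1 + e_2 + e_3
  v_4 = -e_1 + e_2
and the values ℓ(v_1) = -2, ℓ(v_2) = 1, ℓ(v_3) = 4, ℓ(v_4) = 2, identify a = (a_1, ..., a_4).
a = (1, 3, 0, -4)

Write a = (a_1, ..., a_4) in the standard basis. For each basis vector v_i, ℓ(v_i) = <v_i, a> is a linear equation in the a_j's. Collect the n equations into a matrix system V a = ℓ, where row i of V is v_i (expressed in the standard basis). Since V is invertible (lower-triangular with 1s on the diagonal, up to permutation), solve by back-substitution:
  V =
[[-1, 1, -1, 1],
 [1, 0, 0, 0],
 [1, 1, 1, 0],
 [-1, 1, 0, 0]]
  V a = (-2, 1, 4, 2)
Solving gives a = (1, 3, 0, -4).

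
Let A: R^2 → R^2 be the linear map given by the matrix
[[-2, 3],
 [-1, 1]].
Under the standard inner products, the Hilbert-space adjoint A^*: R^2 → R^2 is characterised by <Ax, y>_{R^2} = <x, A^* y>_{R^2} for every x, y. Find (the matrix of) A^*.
A^* = A^T =
[[-2, -1],
 [3, 1]]

For real matrices with standard dot products, the defining identity <Ax, y> = <x, A^* y> gives (Ax)^T y = x^T (A^*) y, i.e. x^T A^T y = x^T (A^*) y. Since this holds for all x, y, we must have A^* = A^T. Therefore
A^* =
[[-2, -1],
 [3, 1]].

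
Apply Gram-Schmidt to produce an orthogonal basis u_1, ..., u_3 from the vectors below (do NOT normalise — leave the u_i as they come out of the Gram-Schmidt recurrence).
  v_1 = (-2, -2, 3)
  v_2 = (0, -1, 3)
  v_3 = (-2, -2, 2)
Orthogonal basis:
  u_1 = (-2, -2, 3)
  u_2 = (22/17, 5/17, 18/17)
  u_3 = (6/49, -12/49, -4/49)

Apply the Gram-Schmidt recurrence
  u_1 = v_1
  u_i = v_i − Σ_{j<i} ((v_i · u_j) / (u_j · u_j)) · u_j.

Step by step this gives:
  u_1 = (-2, -2, 3)
  u_2 = (22/17, 5/17, 18/17)
  u_3 = (6/49, -12/49, -4/49)

Orthogonality check:
  u_2 · u_1 = 0 (should be 0)
  u_3 · u_1 = 0 (should be 0)
  u_3 · u_2 = 0 (should be 0)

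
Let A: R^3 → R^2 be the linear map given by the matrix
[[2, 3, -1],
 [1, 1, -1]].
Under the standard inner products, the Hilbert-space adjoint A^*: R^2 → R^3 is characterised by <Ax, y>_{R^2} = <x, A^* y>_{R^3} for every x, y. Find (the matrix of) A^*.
A^* = A^T =
[[2, 1],
 [3, 1],
 [-1, -1]]

For real matrices with standard dot products, the defining identity <Ax, y> = <x, A^* y> gives (Ax)^T y = x^T (A^*) y, i.e. x^T A^T y = x^T (A^*) y. Since this holds for all x, y, we must have A^* = A^T. Therefore
A^* =
[[2, 1],
 [3, 1],
 [-1, -1]].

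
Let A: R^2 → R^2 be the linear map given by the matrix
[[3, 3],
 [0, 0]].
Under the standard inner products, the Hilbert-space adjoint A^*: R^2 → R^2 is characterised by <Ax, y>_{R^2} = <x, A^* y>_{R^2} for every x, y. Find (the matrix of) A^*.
A^* = A^T =
[[3, 0],
 [3, 0]]

For real matrices with standard dot products, the defining identity <Ax, y> = <x, A^* y> gives (Ax)^T y = x^T (A^*) y, i.e. x^T A^T y = x^T (A^*) y. Since this holds for all x, y, we must have A^* = A^T. Therefore
A^* =
[[3, 0],
 [3, 0]].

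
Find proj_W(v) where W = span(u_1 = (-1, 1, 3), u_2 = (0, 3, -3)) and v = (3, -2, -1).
proj_W(v) = (1, -5/2, -3/2)

Set up U = [u_1 | ... | u_2] ∈ R^(3×2). The projector onto W = col(U) is P = U (U^T U)^(-1) U^T.
Compute U^T U =
  [11, -6]
  [-6, 18],
and U^T v = (-8, -3).
Solve U^T U · c = U^T v for the coefficients: c = (-1, -1/2). The projection is proj_W(v) = U c.
Check: (v - proj_W(v)) · u_1 = 0  (should be 0).
Check: (v - proj_W(v)) · u_2 = 0  (should be 0).
Result: proj_W(v) = (1, -5/2, -3/2).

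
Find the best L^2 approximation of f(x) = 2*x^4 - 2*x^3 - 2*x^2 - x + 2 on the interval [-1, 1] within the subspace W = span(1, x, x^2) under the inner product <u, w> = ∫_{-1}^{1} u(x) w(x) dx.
g(x) = -2*x^2/7 - 11*x/5 + 64/35

The best approximation g ∈ W is the orthogonal projection of f onto W. Writing g = a_0 + a_1 x + a_2 x^2, the coefficients solve the normal equations G · a = b where
  G_{ij} = <φ_i, φ_j> and b_i = <f, φ_i>, with φ_0 = 1, φ_1 = x, φ_2 = x^2.
G =
  [2, 0, 2/3]
  [0, 2/3, 0]
  [2/3, 0, 2/5],
b = (52/15, -22/15, 116/105).
Solving gives a_0 = 64/35, a_1 = -11/5, a_2 = -2/7, so
  g(x) = -2*x^2/7 - 11*x/5 + 64/35.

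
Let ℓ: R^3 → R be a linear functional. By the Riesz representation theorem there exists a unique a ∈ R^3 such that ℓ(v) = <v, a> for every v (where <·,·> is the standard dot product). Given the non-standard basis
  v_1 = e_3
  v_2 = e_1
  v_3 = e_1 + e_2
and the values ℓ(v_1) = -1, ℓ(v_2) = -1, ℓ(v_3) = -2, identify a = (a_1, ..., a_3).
a = (-1, -1, -1)

Write a = (a_1, ..., a_3) in the standard basis. For each basis vector v_i, ℓ(v_i) = <v_i, a> is a linear equation in the a_j's. Collect the n equations into a matrix system V a = ℓ, where row i of V is v_i (expressed in the standard basis). Since V is invertible (lower-triangular with 1s on the diagonal, up to permutation), solve by back-substitution:
  V =
[[0, 0, 1],
 [1, 0, 0],
 [1, 1, 0]]
  V a = (-1, -1, -2)
Solving gives a = (-1, -1, -1).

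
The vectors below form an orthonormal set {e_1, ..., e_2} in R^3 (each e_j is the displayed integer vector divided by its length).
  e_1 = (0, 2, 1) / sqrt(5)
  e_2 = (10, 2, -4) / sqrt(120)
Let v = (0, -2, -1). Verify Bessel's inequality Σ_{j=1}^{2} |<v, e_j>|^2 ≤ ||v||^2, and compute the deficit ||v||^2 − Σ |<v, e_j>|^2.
Σ |<v, e_j>|^2 = 5; ||v||^2 = 5; deficit = 0

Write each e_j = u_j / sqrt(<u_j, u_j>) where u_j is the displayed integer vector. Then <v, e_j> = <v, u_j> / sqrt(<u_j, u_j>), so |<v, e_j>|^2 = <v, u_j>^2 / <u_j, u_j>.
Coefficients: <v, e_1> = -5/sqrt(5), <v, e_2> = 0/sqrt(120).
Square and sum: Σ |<v, e_j>|^2 = 5.
Compute ||v||^2 = v·v = 5.
Deficit = 5 − 5 = 0 ≥ 0, confirming Bessel's inequality. (The deficit equals ||v − Σ <v,e_j> e_j||^2, the squared distance from v to span{e_j}.)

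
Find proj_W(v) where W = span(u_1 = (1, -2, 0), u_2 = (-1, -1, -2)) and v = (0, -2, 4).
proj_W(v) = (64/29, -26/29, 68/29)

Set up U = [u_1 | ... | u_2] ∈ R^(3×2). The projector onto W = col(U) is P = U (U^T U)^(-1) U^T.
Compute U^T U =
  [5, 1]
  [1, 6],
and U^T v = (4, -6).
Solve U^T U · c = U^T v for the coefficients: c = (30/29, -34/29). The projection is proj_W(v) = U c.
Check: (v - proj_W(v)) · u_1 = 0  (should be 0).
Check: (v - proj_W(v)) · u_2 = 0  (should be 0).
Result: proj_W(v) = (64/29, -26/29, 68/29).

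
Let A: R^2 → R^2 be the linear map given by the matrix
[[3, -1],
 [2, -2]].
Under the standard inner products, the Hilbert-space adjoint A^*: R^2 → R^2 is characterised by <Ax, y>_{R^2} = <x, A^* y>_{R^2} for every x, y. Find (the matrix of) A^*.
A^* = A^T =
[[3, 2],
 [-1, -2]]

For real matrices with standard dot products, the defining identity <Ax, y> = <x, A^* y> gives (Ax)^T y = x^T (A^*) y, i.e. x^T A^T y = x^T (A^*) y. Since this holds for all x, y, we must have A^* = A^T. Therefore
A^* =
[[3, 2],
 [-1, -2]].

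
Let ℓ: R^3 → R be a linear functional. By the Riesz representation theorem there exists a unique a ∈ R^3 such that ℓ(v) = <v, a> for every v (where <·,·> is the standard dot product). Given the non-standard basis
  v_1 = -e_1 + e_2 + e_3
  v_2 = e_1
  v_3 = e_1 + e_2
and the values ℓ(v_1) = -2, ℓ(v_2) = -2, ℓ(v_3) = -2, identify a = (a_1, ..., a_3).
a = (-2, 0, -4)

Write a = (a_1, ..., a_3) in the standard basis. For each basis vector v_i, ℓ(v_i) = <v_i, a> is a linear equation in the a_j's. Collect the n equations into a matrix system V a = ℓ, where row i of V is v_i (expressed in the standard basis). Since V is invertible (lower-triangular with 1s on the diagonal, up to permutation), solve by back-substitution:
  V =
[[-1, 1, 1],
 [1, 0, 0],
 [1, 1, 0]]
  V a = (-2, -2, -2)
Solving gives a = (-2, 0, -4).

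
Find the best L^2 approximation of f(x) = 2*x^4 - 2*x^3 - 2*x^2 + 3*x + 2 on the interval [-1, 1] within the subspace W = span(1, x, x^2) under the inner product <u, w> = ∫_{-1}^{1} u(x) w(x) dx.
g(x) = -2*x^2/7 + 9*x/5 + 64/35

The best approximation g ∈ W is the orthogonal projection of f onto W. Writing g = a_0 + a_1 x + a_2 x^2, the coefficients solve the normal equations G · a = b where
  G_{ij} = <φ_i, φ_j> and b_i = <f, φ_i>, with φ_0 = 1, φ_1 = x, φ_2 = x^2.
G =
  [2, 0, 2/3]
  [0, 2/3, 0]
  [2/3, 0, 2/5],
b = (52/15, 6/5, 116/105).
Solving gives a_0 = 64/35, a_1 = 9/5, a_2 = -2/7, so
  g(x) = -2*x^2/7 + 9*x/5 + 64/35.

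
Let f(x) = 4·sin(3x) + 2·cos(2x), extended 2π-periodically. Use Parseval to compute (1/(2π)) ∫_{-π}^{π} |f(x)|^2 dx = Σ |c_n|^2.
Σ |c_n|^2 = 10

Expand |f|^2 and use orthogonality of {sin(nx), cos(mx)} on [-π, π]:
  ∫_{-π}^{π} sin(nx)^2 dx = π, ∫ cos(mx)^2 dx = π, and cross terms integrate to 0.
So ∫_{-π}^{π} f(x)^2 dx = 4^2 · π + 2^2 · π = (16 + 4)π.
Divide by 2π: (16 + 4)/2 = 10.
By Parseval, this equals Σ |c_n|^2.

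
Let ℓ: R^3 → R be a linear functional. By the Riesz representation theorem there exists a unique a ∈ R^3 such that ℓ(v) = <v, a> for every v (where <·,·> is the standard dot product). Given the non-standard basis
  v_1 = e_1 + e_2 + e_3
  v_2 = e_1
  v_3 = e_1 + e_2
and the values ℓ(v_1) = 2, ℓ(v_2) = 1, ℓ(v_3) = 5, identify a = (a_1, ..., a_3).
a = (1, 4, -3)

Write a = (a_1, ..., a_3) in the standard basis. For each basis vector v_i, ℓ(v_i) = <v_i, a> is a linear equation in the a_j's. Collect the n equations into a matrix system V a = ℓ, where row i of V is v_i (expressed in the standard basis). Since V is invertible (lower-triangular with 1s on the diagonal, up to permutation), solve by back-substitution:
  V =
[[1, 1, 1],
 [1, 0, 0],
 [1, 1, 0]]
  V a = (2, 1, 5)
Solving gives a = (1, 4, -3).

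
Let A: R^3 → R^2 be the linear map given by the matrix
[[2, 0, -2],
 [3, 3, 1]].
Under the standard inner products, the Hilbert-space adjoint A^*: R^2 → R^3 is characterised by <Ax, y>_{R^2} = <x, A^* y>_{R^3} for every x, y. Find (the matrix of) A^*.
A^* = A^T =
[[2, 3],
 [0, 3],
 [-2, 1]]

For real matrices with standard dot products, the defining identity <Ax, y> = <x, A^* y> gives (Ax)^T y = x^T (A^*) y, i.e. x^T A^T y = x^T (A^*) y. Since this holds for all x, y, we must have A^* = A^T. Therefore
A^* =
[[2, 3],
 [0, 3],
 [-2, 1]].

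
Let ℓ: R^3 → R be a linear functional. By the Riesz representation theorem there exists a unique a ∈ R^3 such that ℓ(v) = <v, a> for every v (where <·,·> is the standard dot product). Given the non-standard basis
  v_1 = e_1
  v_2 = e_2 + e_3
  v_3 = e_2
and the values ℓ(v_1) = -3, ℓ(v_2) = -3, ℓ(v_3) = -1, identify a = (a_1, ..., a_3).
a = (-3, -1, -2)

Write a = (a_1, ..., a_3) in the standard basis. For each basis vector v_i, ℓ(v_i) = <v_i, a> is a linear equation in the a_j's. Collect the n equations into a matrix system V a = ℓ, where row i of V is v_i (expressed in the standard basis). Since V is invertible (lower-triangular with 1s on the diagonal, up to permutation), solve by back-substitution:
  V =
[[1, 0, 0],
 [0, 1, 1],
 [0, 1, 0]]
  V a = (-3, -3, -1)
Solving gives a = (-3, -1, -2).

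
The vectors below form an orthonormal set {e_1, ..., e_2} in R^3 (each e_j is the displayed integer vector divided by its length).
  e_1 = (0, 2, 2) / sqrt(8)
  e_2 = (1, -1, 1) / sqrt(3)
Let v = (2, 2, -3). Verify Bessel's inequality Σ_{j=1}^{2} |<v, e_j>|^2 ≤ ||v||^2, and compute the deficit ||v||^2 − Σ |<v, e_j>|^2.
Σ |<v, e_j>|^2 = 7/2; ||v||^2 = 17; deficit = 27/2

Write each e_j = u_j / sqrt(<u_j, u_j>) where u_j is the displayed integer vector. Then <v, e_j> = <v, u_j> / sqrt(<u_j, u_j>), so |<v, e_j>|^2 = <v, u_j>^2 / <u_j, u_j>.
Coefficients: <v, e_1> = -2/sqrt(8), <v, e_2> = -3/sqrt(3).
Square and sum: Σ |<v, e_j>|^2 = 7/2.
Compute ||v||^2 = v·v = 17.
Deficit = 17 − 7/2 = 27/2 ≥ 0, confirming Bessel's inequality. (The deficit equals ||v − Σ <v,e_j> e_j||^2, the squared distance from v to span{e_j}.)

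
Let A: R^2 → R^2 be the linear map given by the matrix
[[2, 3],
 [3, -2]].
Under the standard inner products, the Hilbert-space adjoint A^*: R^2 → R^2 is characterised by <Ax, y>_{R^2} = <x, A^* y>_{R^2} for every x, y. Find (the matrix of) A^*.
A^* = A^T =
[[2, 3],
 [3, -2]]

For real matrices with standard dot products, the defining identity <Ax, y> = <x, A^* y> gives (Ax)^T y = x^T (A^*) y, i.e. x^T A^T y = x^T (A^*) y. Since this holds for all x, y, we must have A^* = A^T. Therefore
A^* =
[[2, 3],
 [3, -2]].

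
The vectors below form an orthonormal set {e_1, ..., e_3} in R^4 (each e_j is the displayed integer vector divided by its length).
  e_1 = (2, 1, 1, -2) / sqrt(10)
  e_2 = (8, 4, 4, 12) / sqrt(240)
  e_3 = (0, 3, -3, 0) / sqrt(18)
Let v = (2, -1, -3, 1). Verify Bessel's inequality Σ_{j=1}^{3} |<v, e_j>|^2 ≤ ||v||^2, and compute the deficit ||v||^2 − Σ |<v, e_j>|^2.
Σ |<v, e_j>|^2 = 3; ||v||^2 = 15; deficit = 12

Write each e_j = u_j / sqrt(<u_j, u_j>) where u_j is the displayed integer vector. Then <v, e_j> = <v, u_j> / sqrt(<u_j, u_j>), so |<v, e_j>|^2 = <v, u_j>^2 / <u_j, u_j>.
Coefficients: <v, e_1> = -2/sqrt(10), <v, e_2> = 12/sqrt(240), <v, e_3> = 6/sqrt(18).
Square and sum: Σ |<v, e_j>|^2 = 3.
Compute ||v||^2 = v·v = 15.
Deficit = 15 − 3 = 12 ≥ 0, confirming Bessel's inequality. (The deficit equals ||v − Σ <v,e_j> e_j||^2, the squared distance from v to span{e_j}.)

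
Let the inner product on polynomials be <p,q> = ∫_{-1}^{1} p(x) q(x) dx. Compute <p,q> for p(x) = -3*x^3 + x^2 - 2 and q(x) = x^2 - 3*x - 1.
<p,q> = 6

Expand the product: p(x)·q(x) = -3*x^5 + 10*x^4 - 3*x^2 + 6*x + 2.
∫_{-1}^{1} of each monomial x^k gives [2/(k+1) if k even, 0 if k odd]. Integrating term-by-term (or equivalently evaluating the antiderivative F(x) = -x^6/2 + 2*x^5 - x^3 + 3*x^2 + 2*x at the endpoints):
  F(1) − F(−1) = 11/2 − (-1/2) = 6.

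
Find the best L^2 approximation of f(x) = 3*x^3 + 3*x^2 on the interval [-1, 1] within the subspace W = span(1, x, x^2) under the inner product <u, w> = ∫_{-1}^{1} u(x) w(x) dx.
g(x) = 3*x^2 + 9*x/5

The best approximation g ∈ W is the orthogonal projection of f onto W. Writing g = a_0 + a_1 x + a_2 x^2, the coefficients solve the normal equations G · a = b where
  G_{ij} = <φ_i, φ_j> and b_i = <f, φ_i>, with φ_0 = 1, φ_1 = x, φ_2 = x^2.
G =
  [2, 0, 2/3]
  [0, 2/3, 0]
  [2/3, 0, 2/5],
b = (2, 6/5, 6/5).
Solving gives a_0 = 0, a_1 = 9/5, a_2 = 3, so
  g(x) = 3*x^2 + 9*x/5.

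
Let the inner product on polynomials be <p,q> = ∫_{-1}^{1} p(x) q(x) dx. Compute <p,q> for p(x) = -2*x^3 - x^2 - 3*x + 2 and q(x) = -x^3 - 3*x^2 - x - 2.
<p,q> = -514/105

Expand the product: p(x)·q(x) = 2*x^6 + 7*x^5 + 8*x^4 + 12*x^3 - x^2 + 4*x - 4.
∫_{-1}^{1} of each monomial x^k gives [2/(k+1) if k even, 0 if k odd]. Integrating term-by-term (or equivalently evaluating the antiderivative F(x) = 2*x^7/7 + 7*x^6/6 + 8*x^5/5 + 3*x^4 - x^3/3 + 2*x^2 - 4*x at the endpoints):
  F(1) − F(−1) = 781/210 − (603/70) = -514/105.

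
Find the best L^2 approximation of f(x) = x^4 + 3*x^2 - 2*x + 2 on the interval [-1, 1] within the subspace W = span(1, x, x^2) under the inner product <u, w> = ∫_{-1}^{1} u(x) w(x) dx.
g(x) = 27*x^2/7 - 2*x + 67/35

The best approximation g ∈ W is the orthogonal projection of f onto W. Writing g = a_0 + a_1 x + a_2 x^2, the coefficients solve the normal equations G · a = b where
  G_{ij} = <φ_i, φ_j> and b_i = <f, φ_i>, with φ_0 = 1, φ_1 = x, φ_2 = x^2.
G =
  [2, 0, 2/3]
  [0, 2/3, 0]
  [2/3, 0, 2/5],
b = (32/5, -4/3, 296/105).
Solving gives a_0 = 67/35, a_1 = -2, a_2 = 27/7, so
  g(x) = 27*x^2/7 - 2*x + 67/35.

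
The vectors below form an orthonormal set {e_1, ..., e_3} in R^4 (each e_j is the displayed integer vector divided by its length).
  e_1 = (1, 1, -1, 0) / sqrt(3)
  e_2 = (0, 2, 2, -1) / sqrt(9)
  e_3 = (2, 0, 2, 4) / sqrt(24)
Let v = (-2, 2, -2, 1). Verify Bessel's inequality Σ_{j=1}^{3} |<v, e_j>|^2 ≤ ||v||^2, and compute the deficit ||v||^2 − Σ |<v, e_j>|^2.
Σ |<v, e_j>|^2 = 19/9; ||v||^2 = 13; deficit = 98/9

Write each e_j = u_j / sqrt(<u_j, u_j>) where u_j is the displayed integer vector. Then <v, e_j> = <v, u_j> / sqrt(<u_j, u_j>), so |<v, e_j>|^2 = <v, u_j>^2 / <u_j, u_j>.
Coefficients: <v, e_1> = 2/sqrt(3), <v, e_2> = -1/sqrt(9), <v, e_3> = -4/sqrt(24).
Square and sum: Σ |<v, e_j>|^2 = 19/9.
Compute ||v||^2 = v·v = 13.
Deficit = 13 − 19/9 = 98/9 ≥ 0, confirming Bessel's inequality. (The deficit equals ||v − Σ <v,e_j> e_j||^2, the squared distance from v to span{e_j}.)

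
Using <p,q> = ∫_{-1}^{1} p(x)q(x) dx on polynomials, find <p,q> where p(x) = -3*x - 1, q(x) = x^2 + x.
<p,q> = -8/3

Expand the product: p(x)·q(x) = -3*x^3 - 4*x^2 - x.
∫_{-1}^{1} of each monomial x^k gives [2/(k+1) if k even, 0 if k odd]. Integrating term-by-term (or equivalently evaluating the antiderivative F(x) = -3*x^4/4 - 4*x^3/3 - x^2/2 at the endpoints):
  F(1) − F(−1) = -31/12 − (1/12) = -8/3.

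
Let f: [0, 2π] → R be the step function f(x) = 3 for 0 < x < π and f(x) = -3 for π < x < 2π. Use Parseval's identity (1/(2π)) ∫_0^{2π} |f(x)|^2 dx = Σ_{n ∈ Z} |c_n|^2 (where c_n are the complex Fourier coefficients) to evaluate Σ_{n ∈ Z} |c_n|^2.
Σ |c_n|^2 = 9

Parseval equates the L^2 energy of f (normalised by 1/(2π)) with the ℓ^2 sum of its Fourier coefficients: (1/(2π)) ∫_0^{2π} |f|^2 = Σ |c_n|^2.
Compute the left side: (1/(2π)) [∫_0^π 3^2 dx + ∫_π^{2π} (-3)^2 dx] = (1/(2π)) · (9π + 9π) = (9 + 9)/2 = 9.
So Σ_{n ∈ Z} |c_n|^2 = 9.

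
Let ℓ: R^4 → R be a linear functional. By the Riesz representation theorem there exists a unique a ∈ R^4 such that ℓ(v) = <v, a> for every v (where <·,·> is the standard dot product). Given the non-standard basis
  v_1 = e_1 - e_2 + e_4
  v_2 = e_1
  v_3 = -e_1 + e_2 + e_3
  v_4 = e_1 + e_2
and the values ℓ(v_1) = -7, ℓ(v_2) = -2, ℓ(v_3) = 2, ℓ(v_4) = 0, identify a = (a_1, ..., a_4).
a = (-2, 2, -2, -3)

Write a = (a_1, ..., a_4) in the standard basis. For each basis vector v_i, ℓ(v_i) = <v_i, a> is a linear equation in the a_j's. Collect the n equations into a matrix system V a = ℓ, where row i of V is v_i (expressed in the standard basis). Since V is invertible (lower-triangular with 1s on the diagonal, up to permutation), solve by back-substitution:
  V =
[[1, -1, 0, 1],
 [1, 0, 0, 0],
 [-1, 1, 1, 0],
 [1, 1, 0, 0]]
  V a = (-7, -2, 2, 0)
Solving gives a = (-2, 2, -2, -3).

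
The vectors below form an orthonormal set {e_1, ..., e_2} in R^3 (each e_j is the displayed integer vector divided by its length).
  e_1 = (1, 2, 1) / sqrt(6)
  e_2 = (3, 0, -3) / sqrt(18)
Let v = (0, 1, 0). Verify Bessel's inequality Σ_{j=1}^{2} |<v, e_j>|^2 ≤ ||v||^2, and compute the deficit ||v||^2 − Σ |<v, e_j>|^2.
Σ |<v, e_j>|^2 = 2/3; ||v||^2 = 1; deficit = 1/3

Write each e_j = u_j / sqrt(<u_j, u_j>) where u_j is the displayed integer vector. Then <v, e_j> = <v, u_j> / sqrt(<u_j, u_j>), so |<v, e_j>|^2 = <v, u_j>^2 / <u_j, u_j>.
Coefficients: <v, e_1> = 2/sqrt(6), <v, e_2> = 0/sqrt(18).
Square and sum: Σ |<v, e_j>|^2 = 2/3.
Compute ||v||^2 = v·v = 1.
Deficit = 1 − 2/3 = 1/3 ≥ 0, confirming Bessel's inequality. (The deficit equals ||v − Σ <v,e_j> e_j||^2, the squared distance from v to span{e_j}.)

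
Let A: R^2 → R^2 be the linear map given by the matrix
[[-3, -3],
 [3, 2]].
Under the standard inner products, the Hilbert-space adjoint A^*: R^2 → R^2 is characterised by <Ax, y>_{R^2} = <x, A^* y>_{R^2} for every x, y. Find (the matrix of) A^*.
A^* = A^T =
[[-3, 3],
 [-3, 2]]

For real matrices with standard dot products, the defining identity <Ax, y> = <x, A^* y> gives (Ax)^T y = x^T (A^*) y, i.e. x^T A^T y = x^T (A^*) y. Since this holds for all x, y, we must have A^* = A^T. Therefore
A^* =
[[-3, 3],
 [-3, 2]].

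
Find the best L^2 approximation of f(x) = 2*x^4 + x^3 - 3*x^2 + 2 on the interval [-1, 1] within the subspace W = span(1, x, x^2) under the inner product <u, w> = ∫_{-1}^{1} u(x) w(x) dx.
g(x) = -9*x^2/7 + 3*x/5 + 64/35

The best approximation g ∈ W is the orthogonal projection of f onto W. Writing g = a_0 + a_1 x + a_2 x^2, the coefficients solve the normal equations G · a = b where
  G_{ij} = <φ_i, φ_j> and b_i = <f, φ_i>, with φ_0 = 1, φ_1 = x, φ_2 = x^2.
G =
  [2, 0, 2/3]
  [0, 2/3, 0]
  [2/3, 0, 2/5],
b = (14/5, 2/5, 74/105).
Solving gives a_0 = 64/35, a_1 = 3/5, a_2 = -9/7, so
  g(x) = -9*x^2/7 + 3*x/5 + 64/35.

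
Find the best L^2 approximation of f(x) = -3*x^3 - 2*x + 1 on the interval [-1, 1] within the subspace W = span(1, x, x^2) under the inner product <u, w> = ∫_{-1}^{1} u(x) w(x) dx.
g(x) = 1 - 19*x/5

The best approximation g ∈ W is the orthogonal projection of f onto W. Writing g = a_0 + a_1 x + a_2 x^2, the coefficients solve the normal equations G · a = b where
  G_{ij} = <φ_i, φ_j> and b_i = <f, φ_i>, with φ_0 = 1, φ_1 = x, φ_2 = x^2.
G =
  [2, 0, 2/3]
  [0, 2/3, 0]
  [2/3, 0, 2/5],
b = (2, -38/15, 2/3).
Solving gives a_0 = 1, a_1 = -19/5, a_2 = 0, so
  g(x) = 1 - 19*x/5.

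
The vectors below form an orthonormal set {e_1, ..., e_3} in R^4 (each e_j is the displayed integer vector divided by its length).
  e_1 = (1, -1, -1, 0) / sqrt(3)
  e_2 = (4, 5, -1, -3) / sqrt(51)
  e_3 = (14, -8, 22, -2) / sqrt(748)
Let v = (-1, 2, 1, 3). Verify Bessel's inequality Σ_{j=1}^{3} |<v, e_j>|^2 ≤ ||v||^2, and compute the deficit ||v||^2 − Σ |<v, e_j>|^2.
Σ |<v, e_j>|^2 = 65/11; ||v||^2 = 15; deficit = 100/11

Write each e_j = u_j / sqrt(<u_j, u_j>) where u_j is the displayed integer vector. Then <v, e_j> = <v, u_j> / sqrt(<u_j, u_j>), so |<v, e_j>|^2 = <v, u_j>^2 / <u_j, u_j>.
Coefficients: <v, e_1> = -4/sqrt(3), <v, e_2> = -4/sqrt(51), <v, e_3> = -14/sqrt(748).
Square and sum: Σ |<v, e_j>|^2 = 65/11.
Compute ||v||^2 = v·v = 15.
Deficit = 15 − 65/11 = 100/11 ≥ 0, confirming Bessel's inequality. (The deficit equals ||v − Σ <v,e_j> e_j||^2, the squared distance from v to span{e_j}.)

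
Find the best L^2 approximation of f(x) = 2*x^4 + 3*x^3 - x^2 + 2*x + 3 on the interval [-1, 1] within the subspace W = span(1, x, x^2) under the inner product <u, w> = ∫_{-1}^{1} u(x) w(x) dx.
g(x) = 5*x^2/7 + 19*x/5 + 99/35

The best approximation g ∈ W is the orthogonal projection of f onto W. Writing g = a_0 + a_1 x + a_2 x^2, the coefficients solve the normal equations G · a = b where
  G_{ij} = <φ_i, φ_j> and b_i = <f, φ_i>, with φ_0 = 1, φ_1 = x, φ_2 = x^2.
G =
  [2, 0, 2/3]
  [0, 2/3, 0]
  [2/3, 0, 2/5],
b = (92/15, 38/15, 76/35).
Solving gives a_0 = 99/35, a_1 = 19/5, a_2 = 5/7, so
  g(x) = 5*x^2/7 + 19*x/5 + 99/35.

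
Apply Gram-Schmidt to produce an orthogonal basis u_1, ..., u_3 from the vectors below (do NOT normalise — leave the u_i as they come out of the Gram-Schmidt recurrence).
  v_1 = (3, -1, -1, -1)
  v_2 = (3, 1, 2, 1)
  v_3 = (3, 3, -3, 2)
Orthogonal basis:
  u_1 = (3, -1, -1, -1)
  u_2 = (7/4, 17/12, 29/12, 17/12)
  u_3 = (87/155, 469/155, -522/155, 314/155)

Apply the Gram-Schmidt recurrence
  u_1 = v_1
  u_i = v_i − Σ_{j<i} ((v_i · u_j) / (u_j · u_j)) · u_j.

Step by step this gives:
  u_1 = (3, -1, -1, -1)
  u_2 = (7/4, 17/12, 29/12, 17/12)
  u_3 = (87/155, 469/155, -522/155, 314/155)

Orthogonality check:
  u_2 · u_1 = 0 (should be 0)
  u_3 · u_1 = 0 (should be 0)
  u_3 · u_2 = 0 (should be 0)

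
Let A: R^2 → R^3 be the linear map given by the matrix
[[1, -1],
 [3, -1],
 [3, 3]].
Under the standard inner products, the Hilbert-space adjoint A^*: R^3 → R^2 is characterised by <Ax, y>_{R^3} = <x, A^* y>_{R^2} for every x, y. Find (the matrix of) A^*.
A^* = A^T =
[[1, 3, 3],
 [-1, -1, 3]]

For real matrices with standard dot products, the defining identity <Ax, y> = <x, A^* y> gives (Ax)^T y = x^T (A^*) y, i.e. x^T A^T y = x^T (A^*) y. Since this holds for all x, y, we must have A^* = A^T. Therefore
A^* =
[[1, 3, 3],
 [-1, -1, 3]].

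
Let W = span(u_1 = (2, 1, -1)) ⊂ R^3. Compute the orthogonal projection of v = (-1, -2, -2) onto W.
proj_W(v) = (-2/3, -1/3, 1/3)

Set up U = [u_1 | ... | u_1] ∈ R^(3×1). The projector onto W = col(U) is P = U (U^T U)^(-1) U^T.
Compute U^T U =
  [6],
and U^T v = (-2).
Solve U^T U · c = U^T v for the coefficients: c = (-1/3). The projection is proj_W(v) = U c.
Check: (v - proj_W(v)) · u_1 = 0  (should be 0).
Result: proj_W(v) = (-2/3, -1/3, 1/3).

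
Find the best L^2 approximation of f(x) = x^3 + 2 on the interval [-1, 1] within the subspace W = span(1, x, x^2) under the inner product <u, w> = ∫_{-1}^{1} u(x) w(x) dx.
g(x) = 3*x/5 + 2

The best approximation g ∈ W is the orthogonal projection of f onto W. Writing g = a_0 + a_1 x + a_2 x^2, the coefficients solve the normal equations G · a = b where
  G_{ij} = <φ_i, φ_j> and b_i = <f, φ_i>, with φ_0 = 1, φ_1 = x, φ_2 = x^2.
G =
  [2, 0, 2/3]
  [0, 2/3, 0]
  [2/3, 0, 2/5],
b = (4, 2/5, 4/3).
Solving gives a_0 = 2, a_1 = 3/5, a_2 = 0, so
  g(x) = 3*x/5 + 2.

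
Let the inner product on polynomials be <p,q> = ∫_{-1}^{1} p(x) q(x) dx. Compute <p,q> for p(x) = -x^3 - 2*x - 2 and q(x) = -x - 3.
<p,q> = 206/15

Expand the product: p(x)·q(x) = x^4 + 3*x^3 + 2*x^2 + 8*x + 6.
∫_{-1}^{1} of each monomial x^k gives [2/(k+1) if k even, 0 if k odd]. Integrating term-by-term (or equivalently evaluating the antiderivative F(x) = x^5/5 + 3*x^4/4 + 2*x^3/3 + 4*x^2 + 6*x at the endpoints):
  F(1) − F(−1) = 697/60 − (-127/60) = 206/15.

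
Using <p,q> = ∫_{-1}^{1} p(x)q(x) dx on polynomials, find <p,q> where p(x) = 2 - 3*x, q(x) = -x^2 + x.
<p,q> = -10/3

Expand the product: p(x)·q(x) = 3*x^3 - 5*x^2 + 2*x.
∫_{-1}^{1} of each monomial x^k gives [2/(k+1) if k even, 0 if k odd]. Integrating term-by-term (or equivalently evaluating the antiderivative F(x) = 3*x^4/4 - 5*x^3/3 + x^2 at the endpoints):
  F(1) − F(−1) = 1/12 − (41/12) = -10/3.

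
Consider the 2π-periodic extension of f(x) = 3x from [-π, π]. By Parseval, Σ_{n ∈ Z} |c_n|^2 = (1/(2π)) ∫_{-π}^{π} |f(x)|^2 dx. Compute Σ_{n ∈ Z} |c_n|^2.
Σ |c_n|^2 = 3π^2

Expand and integrate term by term over [-π, π]:
  ∫ (3x)^2 dx = 9·(2π^3/3); ∫ 2·3·(0)·x dx = 0 (odd integrand); ∫ 0^2 dx = 0·2π.
So (1/(2π)) ∫_{-π}^{π} (3x)^2 dx = 9π^2/3 + 0 = 3π^2.
Parseval ⇒ Σ |c_n|^2 = 3π^2.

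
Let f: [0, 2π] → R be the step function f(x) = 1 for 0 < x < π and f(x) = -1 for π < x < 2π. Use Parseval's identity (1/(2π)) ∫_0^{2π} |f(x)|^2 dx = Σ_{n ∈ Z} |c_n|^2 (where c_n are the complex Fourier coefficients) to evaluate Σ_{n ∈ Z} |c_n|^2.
Σ |c_n|^2 = 1

Parseval equates the L^2 energy of f (normalised by 1/(2π)) with the ℓ^2 sum of its Fourier coefficients: (1/(2π)) ∫_0^{2π} |f|^2 = Σ |c_n|^2.
Compute the left side: (1/(2π)) [∫_0^π 1^2 dx + ∫_π^{2π} (-1)^2 dx] = (1/(2π)) · (1π + 1π) = (1 + 1)/2 = 1.
So Σ_{n ∈ Z} |c_n|^2 = 1.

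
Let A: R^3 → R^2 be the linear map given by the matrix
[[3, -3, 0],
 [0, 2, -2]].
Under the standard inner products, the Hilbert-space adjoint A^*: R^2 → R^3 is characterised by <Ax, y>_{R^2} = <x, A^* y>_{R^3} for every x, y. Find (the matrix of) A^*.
A^* = A^T =
[[3, 0],
 [-3, 2],
 [0, -2]]

For real matrices with standard dot products, the defining identity <Ax, y> = <x, A^* y> gives (Ax)^T y = x^T (A^*) y, i.e. x^T A^T y = x^T (A^*) y. Since this holds for all x, y, we must have A^* = A^T. Therefore
A^* =
[[3, 0],
 [-3, 2],
 [0, -2]].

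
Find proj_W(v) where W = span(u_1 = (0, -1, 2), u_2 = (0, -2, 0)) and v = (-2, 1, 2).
proj_W(v) = (0, 1, 2)

Set up U = [u_1 | ... | u_2] ∈ R^(3×2). The projector onto W = col(U) is P = U (U^T U)^(-1) U^T.
Compute U^T U =
  [5, 2]
  [2, 4],
and U^T v = (3, -2).
Solve U^T U · c = U^T v for the coefficients: c = (1, -1). The projection is proj_W(v) = U c.
Check: (v - proj_W(v)) · u_1 = 0  (should be 0).
Check: (v - proj_W(v)) · u_2 = 0  (should be 0).
Result: proj_W(v) = (0, 1, 2).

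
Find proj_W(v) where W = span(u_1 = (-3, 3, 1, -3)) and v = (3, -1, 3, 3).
proj_W(v) = (27/14, -27/14, -9/14, 27/14)

Set up U = [u_1 | ... | u_1] ∈ R^(4×1). The projector onto W = col(U) is P = U (U^T U)^(-1) U^T.
Compute U^T U =
  [28],
and U^T v = (-18).
Solve U^T U · c = U^T v for the coefficients: c = (-9/14). The projection is proj_W(v) = U c.
Check: (v - proj_W(v)) · u_1 = 0  (should be 0).
Result: proj_W(v) = (27/14, -27/14, -9/14, 27/14).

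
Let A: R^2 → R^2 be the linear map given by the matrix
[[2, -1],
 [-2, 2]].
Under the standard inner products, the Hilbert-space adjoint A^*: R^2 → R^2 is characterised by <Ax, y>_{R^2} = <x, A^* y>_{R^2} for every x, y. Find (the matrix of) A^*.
A^* = A^T =
[[2, -2],
 [-1, 2]]

For real matrices with standard dot products, the defining identity <Ax, y> = <x, A^* y> gives (Ax)^T y = x^T (A^*) y, i.e. x^T A^T y = x^T (A^*) y. Since this holds for all x, y, we must have A^* = A^T. Therefore
A^* =
[[2, -2],
 [-1, 2]].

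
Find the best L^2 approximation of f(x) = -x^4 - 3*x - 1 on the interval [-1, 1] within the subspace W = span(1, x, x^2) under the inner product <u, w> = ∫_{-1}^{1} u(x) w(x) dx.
g(x) = -6*x^2/7 - 3*x - 32/35

The best approximation g ∈ W is the orthogonal projection of f onto W. Writing g = a_0 + a_1 x + a_2 x^2, the coefficients solve the normal equations G · a = b where
  G_{ij} = <φ_i, φ_j> and b_i = <f, φ_i>, with φ_0 = 1, φ_1 = x, φ_2 = x^2.
G =
  [2, 0, 2/3]
  [0, 2/3, 0]
  [2/3, 0, 2/5],
b = (-12/5, -2, -20/21).
Solving gives a_0 = -32/35, a_1 = -3, a_2 = -6/7, so
  g(x) = -6*x^2/7 - 3*x - 32/35.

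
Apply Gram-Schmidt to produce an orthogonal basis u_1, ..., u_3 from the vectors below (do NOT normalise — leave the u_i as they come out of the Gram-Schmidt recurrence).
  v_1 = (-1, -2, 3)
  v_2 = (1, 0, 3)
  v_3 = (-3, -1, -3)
Orthogonal basis:
  u_1 = (-1, -2, 3)
  u_2 = (11/7, 8/7, 9/7)
  u_3 = (-9/19, 9/19, 3/19)

Apply the Gram-Schmidt recurrence
  u_1 = v_1
  u_i = v_i − Σ_{j<i} ((v_i · u_j) / (u_j · u_j)) · u_j.

Step by step this gives:
  u_1 = (-1, -2, 3)
  u_2 = (11/7, 8/7, 9/7)
  u_3 = (-9/19, 9/19, 3/19)

Orthogonality check:
  u_2 · u_1 = 0 (should be 0)
  u_3 · u_1 = 0 (should be 0)
  u_3 · u_2 = 0 (should be 0)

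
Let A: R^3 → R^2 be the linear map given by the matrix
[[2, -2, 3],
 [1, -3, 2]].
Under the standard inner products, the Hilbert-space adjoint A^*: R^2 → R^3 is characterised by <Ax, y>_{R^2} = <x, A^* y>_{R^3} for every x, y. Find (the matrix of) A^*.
A^* = A^T =
[[2, 1],
 [-2, -3],
 [3, 2]]

For real matrices with standard dot products, the defining identity <Ax, y> = <x, A^* y> gives (Ax)^T y = x^T (A^*) y, i.e. x^T A^T y = x^T (A^*) y. Since this holds for all x, y, we must have A^* = A^T. Therefore
A^* =
[[2, 1],
 [-2, -3],
 [3, 2]].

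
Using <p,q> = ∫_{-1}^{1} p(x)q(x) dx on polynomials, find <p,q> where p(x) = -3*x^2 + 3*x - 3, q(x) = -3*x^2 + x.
<p,q> = 58/5

Expand the product: p(x)·q(x) = 9*x^4 - 12*x^3 + 12*x^2 - 3*x.
∫_{-1}^{1} of each monomial x^k gives [2/(k+1) if k even, 0 if k odd]. Integrating term-by-term (or equivalently evaluating the antiderivative F(x) = 9*x^5/5 - 3*x^4 + 4*x^3 - 3*x^2/2 at the endpoints):
  F(1) − F(−1) = 13/10 − (-103/10) = 58/5.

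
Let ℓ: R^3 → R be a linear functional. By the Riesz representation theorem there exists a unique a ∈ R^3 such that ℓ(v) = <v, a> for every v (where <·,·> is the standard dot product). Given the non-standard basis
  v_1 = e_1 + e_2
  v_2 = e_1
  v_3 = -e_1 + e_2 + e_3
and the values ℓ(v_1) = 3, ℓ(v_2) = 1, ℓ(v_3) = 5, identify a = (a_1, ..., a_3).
a = (1, 2, 4)

Write a = (a_1, ..., a_3) in the standard basis. For each basis vector v_i, ℓ(v_i) = <v_i, a> is a linear equation in the a_j's. Collect the n equations into a matrix system V a = ℓ, where row i of V is v_i (expressed in the standard basis). Since V is invertible (lower-triangular with 1s on the diagonal, up to permutation), solve by back-substitution:
  V =
[[1, 1, 0],
 [1, 0, 0],
 [-1, 1, 1]]
  V a = (3, 1, 5)
Solving gives a = (1, 2, 4).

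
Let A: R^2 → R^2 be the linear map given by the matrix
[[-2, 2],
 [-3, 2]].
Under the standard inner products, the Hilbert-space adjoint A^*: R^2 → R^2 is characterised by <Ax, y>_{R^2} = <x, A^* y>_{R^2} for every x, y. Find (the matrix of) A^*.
A^* = A^T =
[[-2, -3],
 [2, 2]]

For real matrices with standard dot products, the defining identity <Ax, y> = <x, A^* y> gives (Ax)^T y = x^T (A^*) y, i.e. x^T A^T y = x^T (A^*) y. Since this holds for all x, y, we must have A^* = A^T. Therefore
A^* =
[[-2, -3],
 [2, 2]].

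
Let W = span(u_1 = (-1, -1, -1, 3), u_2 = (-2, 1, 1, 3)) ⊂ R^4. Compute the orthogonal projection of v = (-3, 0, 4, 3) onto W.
proj_W(v) = (-29/11, 23/11, 23/11, 35/11)

Set up U = [u_1 | ... | u_2] ∈ R^(4×2). The projector onto W = col(U) is P = U (U^T U)^(-1) U^T.
Compute U^T U =
  [12, 9]
  [9, 15],
and U^T v = (8, 19).
Solve U^T U · c = U^T v for the coefficients: c = (-17/33, 52/33). The projection is proj_W(v) = U c.
Check: (v - proj_W(v)) · u_1 = 0  (should be 0).
Check: (v - proj_W(v)) · u_2 = 0  (should be 0).
Result: proj_W(v) = (-29/11, 23/11, 23/11, 35/11).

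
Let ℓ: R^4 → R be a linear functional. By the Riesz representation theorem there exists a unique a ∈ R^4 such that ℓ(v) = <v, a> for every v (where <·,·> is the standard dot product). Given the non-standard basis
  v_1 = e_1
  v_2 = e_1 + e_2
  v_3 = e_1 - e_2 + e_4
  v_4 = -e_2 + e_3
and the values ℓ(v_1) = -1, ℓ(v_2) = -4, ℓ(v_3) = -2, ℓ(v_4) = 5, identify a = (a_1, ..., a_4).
a = (-1, -3, 2, -4)

Write a = (a_1, ..., a_4) in the standard basis. For each basis vector v_i, ℓ(v_i) = <v_i, a> is a linear equation in the a_j's. Collect the n equations into a matrix system V a = ℓ, where row i of V is v_i (expressed in the standard basis). Since V is invertible (lower-triangular with 1s on the diagonal, up to permutation), solve by back-substitution:
  V =
[[1, 0, 0, 0],
 [1, 1, 0, 0],
 [1, -1, 0, 1],
 [0, -1, 1, 0]]
  V a = (-1, -4, -2, 5)
Solving gives a = (-1, -3, 2, -4).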